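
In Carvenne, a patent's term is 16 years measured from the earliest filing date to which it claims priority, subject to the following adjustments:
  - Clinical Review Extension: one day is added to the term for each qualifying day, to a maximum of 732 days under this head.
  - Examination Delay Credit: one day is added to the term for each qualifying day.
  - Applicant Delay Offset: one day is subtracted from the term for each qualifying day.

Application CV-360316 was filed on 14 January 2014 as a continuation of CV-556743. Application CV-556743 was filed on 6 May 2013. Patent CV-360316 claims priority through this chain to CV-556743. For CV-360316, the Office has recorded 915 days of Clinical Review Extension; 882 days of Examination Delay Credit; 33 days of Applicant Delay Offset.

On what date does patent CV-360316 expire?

2033-09-03

Earliest priority filing: 6 May 2013.
Base term: 6 May 2013 + 16 years → 6 May 2029.
Clinical Review Extension: 915 days claimed exceeds the 732-day cap, so +732 days → 8 May 2031.
Examination Delay Credit: +882 days → 6 October 2033.
Applicant Delay Offset: −33 days → 3 September 2033.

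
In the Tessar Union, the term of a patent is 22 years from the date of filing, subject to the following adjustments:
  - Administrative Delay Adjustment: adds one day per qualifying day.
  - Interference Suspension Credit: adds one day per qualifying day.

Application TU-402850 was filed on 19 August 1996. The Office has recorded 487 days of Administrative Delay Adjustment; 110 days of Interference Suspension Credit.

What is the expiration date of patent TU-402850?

April 7, 2020

Base term: filing date + 22 years → 19 August 2018.
Administrative Delay Adjustment: +487 days → 19 December 2019.
Interference Suspension Credit: +110 days → 7 April 2020.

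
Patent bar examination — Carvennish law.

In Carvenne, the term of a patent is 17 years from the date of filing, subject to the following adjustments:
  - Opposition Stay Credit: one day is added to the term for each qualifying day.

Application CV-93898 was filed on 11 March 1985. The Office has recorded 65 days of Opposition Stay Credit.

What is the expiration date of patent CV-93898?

Base term: filing date + 17 years → 11 March 2002.
Opposition Stay Credit: +65 days → 15 May 2002.

2002-05-15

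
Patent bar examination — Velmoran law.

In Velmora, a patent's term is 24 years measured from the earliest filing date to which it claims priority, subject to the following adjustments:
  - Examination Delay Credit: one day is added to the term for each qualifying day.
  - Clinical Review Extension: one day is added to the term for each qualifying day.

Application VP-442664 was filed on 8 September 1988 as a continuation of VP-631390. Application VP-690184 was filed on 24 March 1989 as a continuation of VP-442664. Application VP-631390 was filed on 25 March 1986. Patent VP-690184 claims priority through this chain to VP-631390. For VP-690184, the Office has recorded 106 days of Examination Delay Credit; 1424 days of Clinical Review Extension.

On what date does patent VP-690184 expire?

2014-06-02

Earliest priority filing: 25 March 1986.
Base term: 25 March 1986 + 24 years → 25 March 2010.
Examination Delay Credit: +106 days → 9 July 2010.
Clinical Review Extension: +1424 days → 2 June 2014.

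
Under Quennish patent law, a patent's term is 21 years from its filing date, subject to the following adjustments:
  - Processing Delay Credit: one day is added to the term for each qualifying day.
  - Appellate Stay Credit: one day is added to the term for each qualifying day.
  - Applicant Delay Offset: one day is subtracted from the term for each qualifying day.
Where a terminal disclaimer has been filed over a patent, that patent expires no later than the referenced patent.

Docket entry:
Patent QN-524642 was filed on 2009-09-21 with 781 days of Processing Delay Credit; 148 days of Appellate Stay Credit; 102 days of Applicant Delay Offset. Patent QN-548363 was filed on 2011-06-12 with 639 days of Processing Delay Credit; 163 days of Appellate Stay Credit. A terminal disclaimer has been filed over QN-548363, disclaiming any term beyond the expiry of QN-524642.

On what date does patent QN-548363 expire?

2032-12-26

Natural term of QN-548363:
  Base: filing + 21 years → 12 June 2032.
  Processing Delay Credit: +639 days → 13 March 2034.
  Appellate Stay Credit: +163 days → 23 August 2034.
Expiry of referenced patent QN-524642:
  Base: filing + 21 years → 21 September 2030.
  Processing Delay Credit: +781 days → 10 November 2032.
  Appellate Stay Credit: +148 days → 7 April 2033.
  Applicant Delay Offset: −102 days → 26 December 2032.
Terminal disclaimer: QN-548363 expires on the earlier of 23 August 2034 and 26 December 2032.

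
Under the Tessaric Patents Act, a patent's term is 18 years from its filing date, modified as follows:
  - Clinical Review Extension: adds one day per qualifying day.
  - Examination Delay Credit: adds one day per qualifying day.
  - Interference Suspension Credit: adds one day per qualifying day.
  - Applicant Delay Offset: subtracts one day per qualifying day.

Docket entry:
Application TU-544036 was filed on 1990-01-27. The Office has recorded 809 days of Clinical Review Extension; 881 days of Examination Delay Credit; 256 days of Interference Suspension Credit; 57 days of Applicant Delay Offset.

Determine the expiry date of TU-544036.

Base term: filing date + 18 years → 27 January 2008.
Clinical Review Extension: +809 days → 15 April 2010.
Examination Delay Credit: +881 days → 12 September 2012.
Interference Suspension Credit: +256 days → 26 May 2013.
Applicant Delay Offset: −57 days → 30 March 2013.

2013-03-30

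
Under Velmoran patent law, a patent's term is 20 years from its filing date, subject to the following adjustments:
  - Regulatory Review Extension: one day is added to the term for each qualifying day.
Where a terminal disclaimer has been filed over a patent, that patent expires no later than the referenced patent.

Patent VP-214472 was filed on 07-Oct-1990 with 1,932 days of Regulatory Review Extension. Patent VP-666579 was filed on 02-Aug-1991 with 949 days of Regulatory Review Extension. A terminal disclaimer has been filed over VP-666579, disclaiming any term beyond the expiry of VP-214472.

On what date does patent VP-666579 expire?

March 8, 2014

Natural term of VP-666579:
  Base: filing + 20 years → 2 August 2011.
  Regulatory Review Extension: +949 days → 8 March 2014.
Expiry of referenced patent VP-214472:
  Base: filing + 20 years → 7 October 2010.
  Regulatory Review Extension: +1932 days → 21 January 2016.
Terminal disclaimer: VP-666579 expires on the earlier of 8 March 2014 and 21 January 2016.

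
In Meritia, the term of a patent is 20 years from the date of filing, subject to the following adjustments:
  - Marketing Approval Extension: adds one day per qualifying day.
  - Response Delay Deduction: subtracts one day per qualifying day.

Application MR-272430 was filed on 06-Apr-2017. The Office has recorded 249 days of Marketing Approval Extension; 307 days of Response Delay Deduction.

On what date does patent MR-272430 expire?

Base term: filing date + 20 years → 6 April 2037.
Marketing Approval Extension: +249 days → 11 December 2037.
Response Delay Deduction: −307 days → 7 February 2037.

February 7, 2037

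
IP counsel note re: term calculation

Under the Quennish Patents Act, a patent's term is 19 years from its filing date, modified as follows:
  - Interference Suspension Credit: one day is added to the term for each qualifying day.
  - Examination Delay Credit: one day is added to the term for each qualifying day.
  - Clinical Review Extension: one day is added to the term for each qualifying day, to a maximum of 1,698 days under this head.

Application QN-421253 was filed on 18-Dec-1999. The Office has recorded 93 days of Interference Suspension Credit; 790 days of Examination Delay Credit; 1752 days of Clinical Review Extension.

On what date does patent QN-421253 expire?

2026-01-11

Base term: filing date + 19 years → 18 December 2018.
Interference Suspension Credit: +93 days → 21 March 2019.
Examination Delay Credit: +790 days → 19 May 2021.
Clinical Review Extension: 1752 days claimed exceeds the 1698-day cap, so +1698 days → 11 January 2026.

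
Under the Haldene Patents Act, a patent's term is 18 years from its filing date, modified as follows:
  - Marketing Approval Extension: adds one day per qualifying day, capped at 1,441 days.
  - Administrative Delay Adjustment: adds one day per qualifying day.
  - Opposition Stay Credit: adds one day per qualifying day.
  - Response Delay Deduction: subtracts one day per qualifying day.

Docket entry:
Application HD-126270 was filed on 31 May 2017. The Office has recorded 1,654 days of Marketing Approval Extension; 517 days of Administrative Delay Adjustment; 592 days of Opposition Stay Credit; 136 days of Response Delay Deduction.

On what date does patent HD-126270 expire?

Base term: filing date + 18 years → 31 May 2035.
Marketing Approval Extension: 1654 days claimed exceeds the 1441-day cap, so +1441 days → 11 May 2039.
Administrative Delay Adjustment: +517 days → 9 October 2040.
Opposition Stay Credit: +592 days → 24 May 2042.
Response Delay Deduction: −136 days → 8 January 2042.

January 8, 2042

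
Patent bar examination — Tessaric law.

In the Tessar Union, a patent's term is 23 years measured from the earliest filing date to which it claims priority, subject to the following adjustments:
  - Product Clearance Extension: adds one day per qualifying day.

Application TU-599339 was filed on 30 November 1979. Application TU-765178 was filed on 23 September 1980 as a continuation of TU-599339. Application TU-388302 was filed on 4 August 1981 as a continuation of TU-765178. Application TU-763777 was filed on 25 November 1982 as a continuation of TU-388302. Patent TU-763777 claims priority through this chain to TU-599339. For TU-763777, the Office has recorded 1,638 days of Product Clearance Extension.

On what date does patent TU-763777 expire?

Earliest priority filing: 30 November 1979.
Base term: 30 November 1979 + 23 years → 30 November 2002.
Product Clearance Extension: +1638 days → 26 May 2007.

2007-05-26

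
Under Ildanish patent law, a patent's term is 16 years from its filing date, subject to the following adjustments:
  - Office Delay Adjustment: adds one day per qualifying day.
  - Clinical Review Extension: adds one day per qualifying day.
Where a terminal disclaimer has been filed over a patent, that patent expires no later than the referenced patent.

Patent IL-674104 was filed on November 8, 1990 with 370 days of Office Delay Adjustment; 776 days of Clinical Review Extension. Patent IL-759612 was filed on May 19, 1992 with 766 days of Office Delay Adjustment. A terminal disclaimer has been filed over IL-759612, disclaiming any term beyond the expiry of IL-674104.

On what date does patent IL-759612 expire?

December 28, 2009

Natural term of IL-759612:
  Base: filing + 16 years → 19 May 2008.
  Office Delay Adjustment: +766 days → 24 June 2010.
Expiry of referenced patent IL-674104:
  Base: filing + 16 years → 8 November 2006.
  Office Delay Adjustment: +370 days → 13 November 2007.
  Clinical Review Extension: +776 days → 28 December 2009.
Terminal disclaimer: IL-759612 expires on the earlier of 24 June 2010 and 28 December 2009.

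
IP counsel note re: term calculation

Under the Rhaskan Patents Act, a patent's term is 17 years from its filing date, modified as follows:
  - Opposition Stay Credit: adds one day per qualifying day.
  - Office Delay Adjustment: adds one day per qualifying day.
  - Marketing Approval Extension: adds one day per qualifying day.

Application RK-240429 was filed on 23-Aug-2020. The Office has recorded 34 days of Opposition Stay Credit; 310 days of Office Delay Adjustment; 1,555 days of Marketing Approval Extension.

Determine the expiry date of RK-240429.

Base term: filing date + 17 years → 23 August 2037.
Opposition Stay Credit: +34 days → 26 September 2037.
Office Delay Adjustment: +310 days → 2 August 2038.
Marketing Approval Extension: +1555 days → 4 November 2042.

November 4, 2042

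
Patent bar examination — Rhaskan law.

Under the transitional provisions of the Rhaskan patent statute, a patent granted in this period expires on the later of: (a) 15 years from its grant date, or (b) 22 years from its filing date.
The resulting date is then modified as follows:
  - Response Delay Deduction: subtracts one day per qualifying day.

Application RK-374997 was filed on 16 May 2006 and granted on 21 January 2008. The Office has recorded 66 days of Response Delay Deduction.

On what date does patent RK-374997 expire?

(a) grant + 15 years → 21 January 2023.
(b) filing + 22 years → 16 May 2028.
Later of the two: 16 May 2028.
Response Delay Deduction: −66 days → 11 March 2028.

March 11, 2028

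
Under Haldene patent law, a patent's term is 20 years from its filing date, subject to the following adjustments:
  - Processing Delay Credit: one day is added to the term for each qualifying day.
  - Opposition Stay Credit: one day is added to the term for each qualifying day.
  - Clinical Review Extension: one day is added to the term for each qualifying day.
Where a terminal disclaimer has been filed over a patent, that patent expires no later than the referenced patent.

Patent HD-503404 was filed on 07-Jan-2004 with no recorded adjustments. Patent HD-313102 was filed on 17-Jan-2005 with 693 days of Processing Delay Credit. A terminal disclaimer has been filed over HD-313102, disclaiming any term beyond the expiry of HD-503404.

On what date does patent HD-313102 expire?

Natural term of HD-313102:
  Base: filing + 20 years → 17 January 2025.
  Processing Delay Credit: +693 days → 11 December 2026.
Expiry of referenced patent HD-503404:
  Base: filing + 20 years → 7 January 2024.
Terminal disclaimer: HD-313102 expires on the earlier of 11 December 2026 and 7 January 2024.

2024-01-07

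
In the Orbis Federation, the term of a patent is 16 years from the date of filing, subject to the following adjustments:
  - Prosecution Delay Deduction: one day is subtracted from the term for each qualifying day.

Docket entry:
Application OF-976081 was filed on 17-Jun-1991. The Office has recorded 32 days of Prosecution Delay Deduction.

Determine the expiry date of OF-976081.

Base term: filing date + 16 years → 17 June 2007.
Prosecution Delay Deduction: −32 days → 16 May 2007.

2007-05-16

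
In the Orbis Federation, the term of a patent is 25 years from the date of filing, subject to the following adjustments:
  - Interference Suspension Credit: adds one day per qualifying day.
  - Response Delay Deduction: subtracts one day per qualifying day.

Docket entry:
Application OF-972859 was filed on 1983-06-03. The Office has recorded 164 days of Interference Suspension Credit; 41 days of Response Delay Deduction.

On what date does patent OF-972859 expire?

Base term: filing date + 25 years → 3 June 2008.
Interference Suspension Credit: +164 days → 14 November 2008.
Response Delay Deduction: −41 days → 4 October 2008.

2008-10-04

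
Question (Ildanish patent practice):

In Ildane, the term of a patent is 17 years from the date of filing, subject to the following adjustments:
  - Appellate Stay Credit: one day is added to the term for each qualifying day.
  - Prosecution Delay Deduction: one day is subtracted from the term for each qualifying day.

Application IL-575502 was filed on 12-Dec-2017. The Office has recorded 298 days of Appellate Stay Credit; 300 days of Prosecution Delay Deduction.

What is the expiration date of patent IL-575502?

Base term: filing date + 17 years → 12 December 2034.
Appellate Stay Credit: +298 days → 6 October 2035.
Prosecution Delay Deduction: −300 days → 10 December 2034.

2034-12-10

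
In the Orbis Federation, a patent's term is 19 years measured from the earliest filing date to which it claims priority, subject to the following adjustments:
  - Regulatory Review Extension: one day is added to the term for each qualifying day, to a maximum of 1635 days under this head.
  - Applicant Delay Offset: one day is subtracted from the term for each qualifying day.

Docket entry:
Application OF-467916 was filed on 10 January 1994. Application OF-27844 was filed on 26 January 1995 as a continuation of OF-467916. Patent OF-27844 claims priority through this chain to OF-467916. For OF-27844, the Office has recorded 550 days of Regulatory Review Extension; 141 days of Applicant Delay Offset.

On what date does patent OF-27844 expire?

Earliest priority filing: 10 January 1994.
Base term: 10 January 1994 + 19 years → 10 January 2013.
Regulatory Review Extension: 550 days (within the 1635-day cap) → +550 days → 14 July 2014.
Applicant Delay Offset: −141 days → 23 February 2014.

2014-02-23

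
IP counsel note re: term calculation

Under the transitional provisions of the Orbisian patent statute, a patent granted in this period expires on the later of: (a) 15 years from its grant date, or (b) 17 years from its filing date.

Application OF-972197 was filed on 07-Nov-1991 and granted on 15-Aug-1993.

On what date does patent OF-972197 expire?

2008-11-07

(a) grant + 15 years → 15 August 2008.
(b) filing + 17 years → 7 November 2008.
Later of the two: 7 November 2008.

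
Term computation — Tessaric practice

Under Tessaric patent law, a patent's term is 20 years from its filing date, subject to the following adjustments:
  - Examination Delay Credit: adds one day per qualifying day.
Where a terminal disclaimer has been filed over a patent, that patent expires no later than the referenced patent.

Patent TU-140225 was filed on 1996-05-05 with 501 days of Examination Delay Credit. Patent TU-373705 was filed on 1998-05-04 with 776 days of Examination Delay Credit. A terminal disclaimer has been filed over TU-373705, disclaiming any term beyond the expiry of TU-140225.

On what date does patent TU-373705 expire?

2017-09-18

Natural term of TU-373705:
  Base: filing + 20 years → 4 May 2018.
  Examination Delay Credit: +776 days → 18 June 2020.
Expiry of referenced patent TU-140225:
  Base: filing + 20 years → 5 May 2016.
  Examination Delay Credit: +501 days → 18 September 2017.
Terminal disclaimer: TU-373705 expires on the earlier of 18 June 2020 and 18 September 2017.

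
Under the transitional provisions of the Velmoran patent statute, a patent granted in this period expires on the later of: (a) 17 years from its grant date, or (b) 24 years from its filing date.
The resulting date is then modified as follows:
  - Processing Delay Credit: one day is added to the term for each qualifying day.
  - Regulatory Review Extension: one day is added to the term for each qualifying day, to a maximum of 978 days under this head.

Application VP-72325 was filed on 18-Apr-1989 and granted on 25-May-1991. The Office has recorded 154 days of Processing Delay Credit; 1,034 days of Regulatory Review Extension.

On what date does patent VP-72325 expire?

May 24, 2016

(a) grant + 17 years → 25 May 2008.
(b) filing + 24 years → 18 April 2013.
Later of the two: 18 April 2013.
Processing Delay Credit: +154 days → 19 September 2013.
Regulatory Review Extension: 1034 days claimed exceeds the 978-day cap, so +978 days → 24 May 2016.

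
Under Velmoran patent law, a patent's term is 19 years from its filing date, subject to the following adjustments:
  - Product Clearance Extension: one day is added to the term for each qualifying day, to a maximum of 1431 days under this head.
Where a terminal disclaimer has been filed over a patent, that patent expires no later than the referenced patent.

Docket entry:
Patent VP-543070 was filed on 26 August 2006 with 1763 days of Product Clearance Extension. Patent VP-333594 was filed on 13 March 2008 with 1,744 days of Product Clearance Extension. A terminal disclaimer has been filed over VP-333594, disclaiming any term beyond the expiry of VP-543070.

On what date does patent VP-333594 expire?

July 27, 2029

Natural term of VP-333594:
  Base: filing + 19 years → 13 March 2027.
  Product Clearance Extension: 1744 days claimed exceeds the 1431-day cap, so +1431 days → 11 February 2031.
Expiry of referenced patent VP-543070:
  Base: filing + 19 years → 26 August 2025.
  Product Clearance Extension: 1763 days claimed exceeds the 1431-day cap, so +1431 days → 27 July 2029.
Terminal disclaimer: VP-333594 expires on the earlier of 11 February 2031 and 27 July 2029.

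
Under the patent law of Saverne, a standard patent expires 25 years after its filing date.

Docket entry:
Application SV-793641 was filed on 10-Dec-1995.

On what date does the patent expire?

Filing date + 25 years → 10 December 2020.

December 10, 2020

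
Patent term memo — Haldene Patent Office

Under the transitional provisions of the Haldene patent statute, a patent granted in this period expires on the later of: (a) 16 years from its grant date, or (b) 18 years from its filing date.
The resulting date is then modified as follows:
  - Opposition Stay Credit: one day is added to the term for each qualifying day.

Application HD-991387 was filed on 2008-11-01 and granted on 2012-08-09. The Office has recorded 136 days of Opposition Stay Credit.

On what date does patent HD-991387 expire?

December 23, 2028

(a) grant + 16 years → 9 August 2028.
(b) filing + 18 years → 1 November 2026.
Later of the two: 9 August 2028.
Opposition Stay Credit: +136 days → 23 December 2028.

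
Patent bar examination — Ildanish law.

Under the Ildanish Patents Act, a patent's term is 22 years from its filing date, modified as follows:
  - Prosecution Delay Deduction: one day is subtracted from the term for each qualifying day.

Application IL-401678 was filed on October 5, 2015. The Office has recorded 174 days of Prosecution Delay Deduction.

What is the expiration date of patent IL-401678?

2037-04-14

Base term: filing date + 22 years → 5 October 2037.
Prosecution Delay Deduction: −174 days → 14 April 2037.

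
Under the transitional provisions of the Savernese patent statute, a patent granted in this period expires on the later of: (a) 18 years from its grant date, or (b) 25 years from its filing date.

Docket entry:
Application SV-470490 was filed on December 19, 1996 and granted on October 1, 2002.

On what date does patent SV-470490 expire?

(a) grant + 18 years → 1 October 2020.
(b) filing + 25 years → 19 December 2021.
Later of the two: 19 December 2021.

2021-12-19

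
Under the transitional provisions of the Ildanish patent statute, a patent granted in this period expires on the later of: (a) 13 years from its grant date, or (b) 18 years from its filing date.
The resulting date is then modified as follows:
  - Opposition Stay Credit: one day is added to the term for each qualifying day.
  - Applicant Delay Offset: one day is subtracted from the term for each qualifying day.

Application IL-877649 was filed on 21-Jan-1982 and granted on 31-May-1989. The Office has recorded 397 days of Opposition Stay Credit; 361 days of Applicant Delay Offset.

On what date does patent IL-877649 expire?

(a) grant + 13 years → 31 May 2002.
(b) filing + 18 years → 21 January 2000.
Later of the two: 31 May 2002.
Opposition Stay Credit: +397 days → 2 July 2003.
Applicant Delay Offset: −361 days → 6 July 2002.

2002-07-06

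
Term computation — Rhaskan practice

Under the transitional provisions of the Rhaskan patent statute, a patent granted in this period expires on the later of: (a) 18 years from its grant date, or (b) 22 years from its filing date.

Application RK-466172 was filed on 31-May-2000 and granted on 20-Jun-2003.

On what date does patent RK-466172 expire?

May 31, 2022

(a) grant + 18 years → 20 June 2021.
(b) filing + 22 years → 31 May 2022.
Later of the two: 31 May 2022.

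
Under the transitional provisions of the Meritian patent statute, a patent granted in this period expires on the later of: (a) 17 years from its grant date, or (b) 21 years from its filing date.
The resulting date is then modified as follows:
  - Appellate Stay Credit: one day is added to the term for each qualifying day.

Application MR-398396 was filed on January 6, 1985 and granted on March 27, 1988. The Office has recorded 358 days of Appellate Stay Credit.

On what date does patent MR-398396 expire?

(a) grant + 17 years → 27 March 2005.
(b) filing + 21 years → 6 January 2006.
Later of the two: 6 January 2006.
Appellate Stay Credit: +358 days → 30 December 2006.

December 30, 2006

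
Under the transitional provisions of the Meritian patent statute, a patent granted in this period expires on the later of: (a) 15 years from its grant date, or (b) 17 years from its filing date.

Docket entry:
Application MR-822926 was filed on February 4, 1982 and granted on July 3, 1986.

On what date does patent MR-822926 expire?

(a) grant + 15 years → 3 July 2001.
(b) filing + 17 years → 4 February 1999.
Later of the two: 3 July 2001.

2001-07-03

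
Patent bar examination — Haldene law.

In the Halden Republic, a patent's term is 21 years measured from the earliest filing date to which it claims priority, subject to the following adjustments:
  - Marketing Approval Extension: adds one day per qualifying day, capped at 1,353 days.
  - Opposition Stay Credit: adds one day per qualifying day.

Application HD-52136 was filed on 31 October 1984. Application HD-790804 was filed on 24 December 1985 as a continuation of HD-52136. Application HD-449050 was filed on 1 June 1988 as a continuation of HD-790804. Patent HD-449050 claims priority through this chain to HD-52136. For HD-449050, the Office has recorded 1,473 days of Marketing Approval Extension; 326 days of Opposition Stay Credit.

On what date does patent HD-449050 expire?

Earliest priority filing: 31 October 1984.
Base term: 31 October 1984 + 21 years → 31 October 2005.
Marketing Approval Extension: 1473 days claimed exceeds the 1353-day cap, so +1353 days → 15 July 2009.
Opposition Stay Credit: +326 days → 6 June 2010.

June 6, 2010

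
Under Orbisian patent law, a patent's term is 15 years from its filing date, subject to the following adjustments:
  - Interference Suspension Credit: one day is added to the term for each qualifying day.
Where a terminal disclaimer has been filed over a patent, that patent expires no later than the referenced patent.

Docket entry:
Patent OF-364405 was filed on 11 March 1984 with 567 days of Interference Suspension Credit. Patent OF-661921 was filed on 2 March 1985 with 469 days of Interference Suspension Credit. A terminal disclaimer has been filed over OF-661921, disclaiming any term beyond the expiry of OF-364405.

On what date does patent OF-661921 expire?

September 28, 2000

Natural term of OF-661921:
  Base: filing + 15 years → 2 March 2000.
  Interference Suspension Credit: +469 days → 14 June 2001.
Expiry of referenced patent OF-364405:
  Base: filing + 15 years → 11 March 1999.
  Interference Suspension Credit: +567 days → 28 September 2000.
Terminal disclaimer: OF-661921 expires on the earlier of 14 June 2001 and 28 September 2000.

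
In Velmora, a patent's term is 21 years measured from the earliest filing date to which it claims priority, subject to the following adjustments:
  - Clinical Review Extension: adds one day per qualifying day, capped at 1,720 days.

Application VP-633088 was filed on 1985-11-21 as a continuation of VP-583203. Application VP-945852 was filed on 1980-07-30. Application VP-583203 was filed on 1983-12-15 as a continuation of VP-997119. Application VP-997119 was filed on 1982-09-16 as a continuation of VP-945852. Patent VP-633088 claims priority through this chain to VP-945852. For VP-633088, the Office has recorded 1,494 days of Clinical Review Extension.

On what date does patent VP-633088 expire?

Earliest priority filing: 30 July 1980.
Base term: 30 July 1980 + 21 years → 30 July 2001.
Clinical Review Extension: 1494 days (within the 1720-day cap) → +1494 days → 1 September 2005.

2005-09-01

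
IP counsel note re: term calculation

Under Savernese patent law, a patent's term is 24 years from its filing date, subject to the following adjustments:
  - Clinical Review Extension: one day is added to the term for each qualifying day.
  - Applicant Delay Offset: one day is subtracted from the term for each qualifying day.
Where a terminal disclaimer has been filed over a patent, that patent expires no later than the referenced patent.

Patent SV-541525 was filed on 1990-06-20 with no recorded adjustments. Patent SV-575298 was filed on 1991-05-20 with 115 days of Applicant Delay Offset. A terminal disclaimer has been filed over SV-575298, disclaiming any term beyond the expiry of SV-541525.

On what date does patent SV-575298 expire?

June 20, 2014

Natural term of SV-575298:
  Base: filing + 24 years → 20 May 2015.
  Applicant Delay Offset: −115 days → 25 January 2015.
Expiry of referenced patent SV-541525:
  Base: filing + 24 years → 20 June 2014.
Terminal disclaimer: SV-575298 expires on the earlier of 25 January 2015 and 20 June 2014.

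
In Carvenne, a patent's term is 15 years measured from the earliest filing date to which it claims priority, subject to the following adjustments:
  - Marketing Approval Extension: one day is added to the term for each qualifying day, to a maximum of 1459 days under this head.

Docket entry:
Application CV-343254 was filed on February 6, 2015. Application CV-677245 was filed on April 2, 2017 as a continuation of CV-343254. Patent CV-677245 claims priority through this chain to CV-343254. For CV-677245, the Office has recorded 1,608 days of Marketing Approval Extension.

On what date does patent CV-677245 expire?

Earliest priority filing: 6 February 2015.
Base term: 6 February 2015 + 15 years → 6 February 2030.
Marketing Approval Extension: 1608 days claimed exceeds the 1459-day cap, so +1459 days → 4 February 2034.

February 4, 2034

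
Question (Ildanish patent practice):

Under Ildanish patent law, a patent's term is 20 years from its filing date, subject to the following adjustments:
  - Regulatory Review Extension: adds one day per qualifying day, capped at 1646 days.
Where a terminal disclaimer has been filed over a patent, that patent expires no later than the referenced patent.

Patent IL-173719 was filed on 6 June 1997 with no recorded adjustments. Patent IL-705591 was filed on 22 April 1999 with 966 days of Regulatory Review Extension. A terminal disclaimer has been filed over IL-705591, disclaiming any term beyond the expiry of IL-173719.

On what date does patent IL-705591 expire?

2017-06-06

Natural term of IL-705591:
  Base: filing + 20 years → 22 April 2019.
  Regulatory Review Extension: 966 days (within the 1646-day cap) → +966 days → 13 December 2021.
Expiry of referenced patent IL-173719:
  Base: filing + 20 years → 6 June 2017.
Terminal disclaimer: IL-705591 expires on the earlier of 13 December 2021 and 6 June 2017.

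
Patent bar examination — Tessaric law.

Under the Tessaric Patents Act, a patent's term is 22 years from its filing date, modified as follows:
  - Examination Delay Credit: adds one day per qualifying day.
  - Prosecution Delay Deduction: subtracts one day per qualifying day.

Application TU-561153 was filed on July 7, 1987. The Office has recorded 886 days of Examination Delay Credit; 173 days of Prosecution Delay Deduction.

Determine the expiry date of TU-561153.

Base term: filing date + 22 years → 7 July 2009.
Examination Delay Credit: +886 days → 10 December 2011.
Prosecution Delay Deduction: −173 days → 20 June 2011.

June 20, 2011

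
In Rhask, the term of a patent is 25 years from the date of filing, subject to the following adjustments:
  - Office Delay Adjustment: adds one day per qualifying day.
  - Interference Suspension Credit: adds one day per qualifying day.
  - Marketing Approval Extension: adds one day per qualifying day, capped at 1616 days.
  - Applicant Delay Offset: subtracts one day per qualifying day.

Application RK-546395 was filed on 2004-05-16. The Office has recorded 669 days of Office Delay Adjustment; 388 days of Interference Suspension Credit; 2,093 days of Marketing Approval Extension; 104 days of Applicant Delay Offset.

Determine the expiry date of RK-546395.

2036-05-28

Base term: filing date + 25 years → 16 May 2029.
Office Delay Adjustment: +669 days → 16 March 2031.
Interference Suspension Credit: +388 days → 7 April 2032.
Marketing Approval Extension: 2093 days claimed exceeds the 1616-day cap, so +1616 days → 9 September 2036.
Applicant Delay Offset: −104 days → 28 May 2036.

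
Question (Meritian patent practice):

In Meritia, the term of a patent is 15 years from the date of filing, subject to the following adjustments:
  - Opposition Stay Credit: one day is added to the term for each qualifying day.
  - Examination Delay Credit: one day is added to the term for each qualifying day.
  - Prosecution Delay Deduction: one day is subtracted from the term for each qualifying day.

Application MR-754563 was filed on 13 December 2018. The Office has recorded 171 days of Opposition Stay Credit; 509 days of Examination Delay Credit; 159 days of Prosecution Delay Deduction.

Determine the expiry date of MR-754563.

Base term: filing date + 15 years → 13 December 2033.
Opposition Stay Credit: +171 days → 2 June 2034.
Examination Delay Credit: +509 days → 24 October 2035.
Prosecution Delay Deduction: −159 days → 18 May 2035.

May 18, 2035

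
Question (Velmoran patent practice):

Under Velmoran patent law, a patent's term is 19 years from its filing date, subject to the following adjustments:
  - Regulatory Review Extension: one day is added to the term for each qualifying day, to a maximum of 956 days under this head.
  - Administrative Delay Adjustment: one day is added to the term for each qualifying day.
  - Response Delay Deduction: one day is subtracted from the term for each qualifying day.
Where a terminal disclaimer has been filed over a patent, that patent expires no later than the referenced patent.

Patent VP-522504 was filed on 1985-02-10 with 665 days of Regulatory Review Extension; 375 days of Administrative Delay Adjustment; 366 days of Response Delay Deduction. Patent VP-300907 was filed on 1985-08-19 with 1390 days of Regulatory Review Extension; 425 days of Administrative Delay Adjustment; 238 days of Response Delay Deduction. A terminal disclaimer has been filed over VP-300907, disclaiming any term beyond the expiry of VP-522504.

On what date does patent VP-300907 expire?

Natural term of VP-300907:
  Base: filing + 19 years → 19 August 2004.
  Regulatory Review Extension: 1390 days claimed exceeds the 956-day cap, so +956 days → 2 April 2007.
  Administrative Delay Adjustment: +425 days → 31 May 2008.
  Response Delay Deduction: −238 days → 6 October 2007.
Expiry of referenced patent VP-522504:
  Base: filing + 19 years → 10 February 2004.
  Regulatory Review Extension: 665 days (within the 956-day cap) → +665 days → 6 December 2005.
  Administrative Delay Adjustment: +375 days → 16 December 2006.
  Response Delay Deduction: −366 days → 15 December 2005.
Terminal disclaimer: VP-300907 expires on the earlier of 6 October 2007 and 15 December 2005.

2005-12-15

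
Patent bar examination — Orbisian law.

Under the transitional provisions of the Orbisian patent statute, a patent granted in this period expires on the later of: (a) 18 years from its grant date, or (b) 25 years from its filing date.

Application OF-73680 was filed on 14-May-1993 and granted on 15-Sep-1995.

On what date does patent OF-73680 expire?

2018-05-14

(a) grant + 18 years → 15 September 2013.
(b) filing + 25 years → 14 May 2018.
Later of the two: 14 May 2018.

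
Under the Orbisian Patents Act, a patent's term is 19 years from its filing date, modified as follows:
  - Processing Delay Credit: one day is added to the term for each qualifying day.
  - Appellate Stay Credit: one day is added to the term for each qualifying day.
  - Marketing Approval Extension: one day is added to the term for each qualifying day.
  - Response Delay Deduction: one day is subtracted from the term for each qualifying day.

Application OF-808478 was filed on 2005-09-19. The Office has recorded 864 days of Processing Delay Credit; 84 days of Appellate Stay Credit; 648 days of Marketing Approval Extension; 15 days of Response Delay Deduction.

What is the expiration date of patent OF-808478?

Base term: filing date + 19 years → 19 September 2024.
Processing Delay Credit: +864 days → 31 January 2027.
Appellate Stay Credit: +84 days → 25 April 2027.
Marketing Approval Extension: +648 days → 1 February 2029.
Response Delay Deduction: −15 days → 17 January 2029.

January 17, 2029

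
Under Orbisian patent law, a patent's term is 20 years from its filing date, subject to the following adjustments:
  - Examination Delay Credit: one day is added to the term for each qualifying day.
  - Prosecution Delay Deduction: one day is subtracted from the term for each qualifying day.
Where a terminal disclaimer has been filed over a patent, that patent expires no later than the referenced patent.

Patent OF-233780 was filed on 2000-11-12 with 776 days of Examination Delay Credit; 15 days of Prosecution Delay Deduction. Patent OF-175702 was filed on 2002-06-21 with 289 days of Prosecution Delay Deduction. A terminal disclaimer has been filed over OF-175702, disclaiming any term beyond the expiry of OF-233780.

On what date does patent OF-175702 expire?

Natural term of OF-175702:
  Base: filing + 20 years → 21 June 2022.
  Prosecution Delay Deduction: −289 days → 5 September 2021.
Expiry of referenced patent OF-233780:
  Base: filing + 20 years → 12 November 2020.
  Examination Delay Credit: +776 days → 28 December 2022.
  Prosecution Delay Deduction: −15 days → 13 December 2022.
Terminal disclaimer: OF-175702 expires on the earlier of 5 September 2021 and 13 December 2022.

September 5, 2021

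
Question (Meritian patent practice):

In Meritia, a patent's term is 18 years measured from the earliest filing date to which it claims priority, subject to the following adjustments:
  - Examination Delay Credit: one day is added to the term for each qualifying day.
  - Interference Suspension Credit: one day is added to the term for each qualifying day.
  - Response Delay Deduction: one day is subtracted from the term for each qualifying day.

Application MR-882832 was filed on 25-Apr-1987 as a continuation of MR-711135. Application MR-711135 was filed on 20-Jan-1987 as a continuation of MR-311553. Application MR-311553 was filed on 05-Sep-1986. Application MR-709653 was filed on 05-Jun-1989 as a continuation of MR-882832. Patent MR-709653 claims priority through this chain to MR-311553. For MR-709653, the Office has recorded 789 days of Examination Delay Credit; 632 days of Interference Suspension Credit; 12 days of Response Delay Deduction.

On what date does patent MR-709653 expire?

Earliest priority filing: 5 September 1986.
Base term: 5 September 1986 + 18 years → 5 September 2004.
Examination Delay Credit: +789 days → 3 November 2006.
Interference Suspension Credit: +632 days → 27 July 2008.
Response Delay Deduction: −12 days → 15 July 2008.

2008-07-15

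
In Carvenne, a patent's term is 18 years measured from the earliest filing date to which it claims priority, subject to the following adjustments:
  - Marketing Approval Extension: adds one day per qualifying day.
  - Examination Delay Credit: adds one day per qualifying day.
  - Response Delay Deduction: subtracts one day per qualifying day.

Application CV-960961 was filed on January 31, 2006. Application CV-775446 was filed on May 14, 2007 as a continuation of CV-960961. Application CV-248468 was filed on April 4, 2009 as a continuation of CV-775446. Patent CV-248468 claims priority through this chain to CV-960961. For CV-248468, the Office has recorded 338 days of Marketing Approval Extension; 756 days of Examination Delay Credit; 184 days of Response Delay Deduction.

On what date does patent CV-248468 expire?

July 29, 2026

Earliest priority filing: 31 January 2006.
Base term: 31 January 2006 + 18 years → 31 January 2024.
Marketing Approval Extension: +338 days → 3 January 2025.
Examination Delay Credit: +756 days → 29 January 2027.
Response Delay Deduction: −184 days → 29 July 2026.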